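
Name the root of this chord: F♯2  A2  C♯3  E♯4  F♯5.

F#

Reordering F#, A, C#, E# into stacked thirds gives F#–A–C#–E#; the bottom of that stack, F#, is the root.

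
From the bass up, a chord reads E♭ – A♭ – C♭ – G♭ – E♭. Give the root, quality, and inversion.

Ab minor seventh, second inversion

The distinct note names are Eb, Ab, Cb, Gb. Stacked in thirds they read Ab–Cb–Eb–Gb, which is a minor seventh chord on Ab.
With the fifth (Eb) in the bass, the chord is in second inversion (figured bass 4/3).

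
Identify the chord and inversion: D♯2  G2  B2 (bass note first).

The pitch classes D#, G, B arrange in thirds as G–B–D#: a G augmented triad.
With the fifth (D#) in the bass, the chord is in second inversion (figured bass 6/4).

G augmented, second inversion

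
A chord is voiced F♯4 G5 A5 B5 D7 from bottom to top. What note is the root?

Reordering F#, G, A, B, D into stacked thirds gives G–B–D–F#–A; the bottom of that stack, G, is the root.

G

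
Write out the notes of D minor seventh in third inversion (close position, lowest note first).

C, D, F, A

The chord tones are D–F–A–C. With the seventh (C) lowest for third inversion: C, D, F, A.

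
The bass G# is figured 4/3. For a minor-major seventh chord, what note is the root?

C#

The figures 4/3 mean the fifth of the chord is in the bass. If G# is the fifth of a minor-major seventh chord, the root is C# (chord tones C#–E–G#–B#).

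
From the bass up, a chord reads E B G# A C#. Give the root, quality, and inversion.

A major ninth, second inversion

The pitch classes E, B, G#, A, C# arrange in thirds as A–C#–E–G#–B: an A major ninth chord.
E is the fifth of A major ninth; fifth in the bass means second inversion.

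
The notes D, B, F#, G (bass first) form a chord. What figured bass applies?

The notes D, B, F#, G stack in thirds as G–B–D–F# — a G major seventh chord. The bass D is the fifth, so this is second inversion: figured 4/3.

4/3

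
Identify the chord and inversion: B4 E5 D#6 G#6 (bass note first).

Reducing to letter names: B, E, D#, G#. These stack in thirds as E–G#–B–D# — an E major seventh chord.
B is the fifth of E major seventh; fifth in the bass means second inversion (figured bass 4/3).

E major seventh, second inversion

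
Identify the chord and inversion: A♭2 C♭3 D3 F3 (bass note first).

D diminished seventh, second inversion

The distinct note names are Ab, Cb, D, F. Stacked in thirds they read D–F–Ab–Cb, which is a diminished seventh chord on D.
Ab is the fifth of D diminished seventh; fifth in the bass means second inversion (figured bass 4/3).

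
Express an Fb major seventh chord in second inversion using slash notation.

Second inversion of Fb major seventh has the fifth (Cb) in the bass. As a slash chord: Fbmaj7/Cb.

Fbmaj7/Cb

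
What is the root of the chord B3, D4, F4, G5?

G

B, D, F, G are the tones of a G dominant seventh chord (G–B–D–F), making G the root.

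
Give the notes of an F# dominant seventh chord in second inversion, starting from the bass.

Spelling F# dominant seventh: F#–A#–C#–E. In second inversion the fifth is bass, giving C#, E, F#, A# from the bottom.

C#, E, F#, A#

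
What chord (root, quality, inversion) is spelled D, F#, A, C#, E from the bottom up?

Reducing to letter names: D, F#, A, C#, E. These stack in thirds as D–F#–A–C#–E — a D major ninth chord.
D is the root of D major ninth; root in the bass means root position.

D major ninth, root position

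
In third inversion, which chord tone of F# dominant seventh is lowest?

F# dominant seventh is F#–A#–C#–E. Third inversion places the seventh in the bass: E.

E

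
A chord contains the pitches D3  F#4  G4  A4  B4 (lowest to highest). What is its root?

G

D, F#, G, A, B are the tones of a G major ninth chord (G–B–D–F#–A), making G the root.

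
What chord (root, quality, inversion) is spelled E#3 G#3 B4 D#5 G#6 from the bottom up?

E# half-diminished seventh, root position

Reducing to letter names: E#, G#, B, D#. These stack in thirds as E#–G#–B–D# — an E# half-diminished seventh chord.
With the root (E#) in the bass, the chord is in root position (figured bass 7).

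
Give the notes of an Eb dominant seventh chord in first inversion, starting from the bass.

G, Bb, Db, Eb

Spelling Eb dominant seventh: Eb–G–Bb–Db. In first inversion the third is bass, giving G, Bb, Db, Eb from the bottom.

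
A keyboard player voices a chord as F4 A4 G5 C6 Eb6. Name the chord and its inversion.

The distinct note names are F, A, G, C, Eb. Stacked in thirds they read F–A–C–Eb–G, which is a dominant ninth chord on F.
F is the root of F dominant ninth; root in the bass means root position.

F dominant ninth, root position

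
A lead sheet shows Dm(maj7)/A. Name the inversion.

Dm(maj7)/A means D minor-major seventh with A in the bass. A is the fifth of D minor-major seventh (D–F–A–C#), so this is second inversion.

second inversion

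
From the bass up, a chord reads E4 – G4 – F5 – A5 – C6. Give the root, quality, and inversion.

F major ninth, third inversion

The distinct note names are E, G, F, A, C. Stacked in thirds they read F–A–C–E–G, which is a major ninth chord on F.
The lowest note is E, the seventh of the chord, so this is third inversion.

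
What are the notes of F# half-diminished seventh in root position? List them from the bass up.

F#, A, C, E

The chord tones are F#–A–C–E. With the root (F#) lowest for root position: F#, A, C, E.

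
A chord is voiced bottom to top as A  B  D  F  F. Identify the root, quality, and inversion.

The pitch classes A, B, D, F arrange in thirds as B–D–F–A: a B half-diminished seventh chord.
The lowest note is A, the seventh of the chord, so this is third inversion (figured bass 4/2).

B half-diminished seventh, third inversion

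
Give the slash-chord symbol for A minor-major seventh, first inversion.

First inversion of A minor-major seventh has the third (C) in the bass. As a slash chord: Am(maj7)/C.

Am(maj7)/C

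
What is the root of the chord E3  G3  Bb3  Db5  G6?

E

The distinct letter names are E, G, Bb, Db. Arranged as a stack of thirds they read E–G–Bb–Db, so E is the root (an E diminished seventh chord).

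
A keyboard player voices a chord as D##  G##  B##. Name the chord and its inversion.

G## major, second inversion

The distinct note names are D##, G##, B##. Stacked in thirds they read G##–B##–D##, which is a major triad on G##.
The lowest note is D##, the fifth of the chord, so this is second inversion (figured bass 6/4).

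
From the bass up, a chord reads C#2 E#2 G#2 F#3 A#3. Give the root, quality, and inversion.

F# major ninth, second inversion

The distinct note names are C#, E#, G#, F#, A#. Stacked in thirds they read F#–A#–C#–E#–G#, which is a major ninth chord on F#.
C# is the fifth of F# major ninth; fifth in the bass means second inversion.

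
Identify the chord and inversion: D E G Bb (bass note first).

E half-diminished seventh, third inversion

The pitch classes D, E, G, Bb arrange in thirds as E–G–Bb–D: an E half-diminished seventh chord.
D is the seventh of E half-diminished seventh; seventh in the bass means third inversion (figured bass 4/2).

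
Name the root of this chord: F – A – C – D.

F, A, C, D are the tones of a D minor seventh chord (D–F–A–C), making D the root.

D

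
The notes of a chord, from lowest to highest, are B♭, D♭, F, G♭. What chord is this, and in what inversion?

Gb major seventh, first inversion

Reducing to letter names: Bb, Db, F, Gb. These stack in thirds as Gb–Bb–Db–F — a Gb major seventh chord.
The lowest note is Bb, the third of the chord, so this is first inversion (figured bass 6/5).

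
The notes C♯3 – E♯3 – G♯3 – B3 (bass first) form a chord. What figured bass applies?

7

The notes C#, E#, G#, B stack in thirds as C#–E#–G#–B — a C# dominant seventh chord. The bass C# is the root, so this is root position: figured 7.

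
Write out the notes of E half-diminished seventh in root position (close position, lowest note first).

E, G, Bb, D

E half-diminished seventh is E–G–Bb–D. Root position puts the root (E) in the bass, with the remaining tones above: E, G, Bb, D.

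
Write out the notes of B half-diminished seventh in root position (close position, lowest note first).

B, D, F, A

Spelling B half-diminished seventh: B–D–F–A. In root position the root is bass, giving B, D, F, A from the bottom.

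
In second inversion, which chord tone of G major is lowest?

D

In second inversion the fifth is lowest. For G major (G–B–D) that is D.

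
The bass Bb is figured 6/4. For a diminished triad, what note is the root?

The figures 6/4 mean the fifth of the chord is in the bass. If Bb is the fifth of a diminished triad, the root is E (chord tones E–G–Bb).

E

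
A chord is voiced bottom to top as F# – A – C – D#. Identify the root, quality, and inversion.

D# diminished seventh, first inversion

The pitch classes F#, A, C, D# arrange in thirds as D#–F#–A–C: a D# diminished seventh chord.
The lowest note is F#, the third of the chord, so this is first inversion (figured bass 6/5).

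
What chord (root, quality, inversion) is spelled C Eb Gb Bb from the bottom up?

The distinct note names are C, Eb, Gb, Bb. Stacked in thirds they read C–Eb–Gb–Bb, which is a half-diminished seventh chord on C.
C is the root of C half-diminished seventh; root in the bass means root position (figured bass 7).

C half-diminished seventh, root position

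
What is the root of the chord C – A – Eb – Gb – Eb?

A

C, A, Eb, Gb are the tones of an A diminished seventh chord (A–C–Eb–Gb), making A the root.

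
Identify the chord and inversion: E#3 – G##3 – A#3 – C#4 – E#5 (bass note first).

A# minor-major seventh, second inversion

The distinct note names are E#, G##, A#, C#. Stacked in thirds they read A#–C#–E#–G##, which is a minor-major seventh chord on A#.
The lowest note is E#, the fifth of the chord, so this is second inversion (figured bass 4/3).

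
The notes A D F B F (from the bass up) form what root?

B

Reordering A, D, F, B into stacked thirds gives B–D–F–A; the bottom of that stack, B, is the root.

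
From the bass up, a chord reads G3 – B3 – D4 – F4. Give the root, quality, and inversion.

Reducing to letter names: G, B, D, F. These stack in thirds as G–B–D–F — a G dominant seventh chord.
G is the root of G dominant seventh; root in the bass means root position (figured bass 7).

G dominant seventh, root position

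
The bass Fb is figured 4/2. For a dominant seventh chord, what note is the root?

Gb

The figures 4/2 mean the seventh of the chord is in the bass. If Fb is the seventh of a dominant seventh chord, the root is Gb (chord tones Gb–Bb–Db–Fb).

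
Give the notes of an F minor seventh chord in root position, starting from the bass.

F minor seventh is F–Ab–C–Eb. Root position puts the root (F) in the bass, with the remaining tones above: F, Ab, C, Eb.

F, Ab, C, Eb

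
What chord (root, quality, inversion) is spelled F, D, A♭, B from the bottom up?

B diminished seventh, second inversion

The pitch classes F, D, Ab, B arrange in thirds as B–D–F–Ab: a B diminished seventh chord.
The lowest note is F, the fifth of the chord, so this is second inversion (figured bass 4/3).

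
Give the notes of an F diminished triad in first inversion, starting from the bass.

Ab, Cb, F

The chord tones are F–Ab–Cb. With the third (Ab) lowest for first inversion: Ab, Cb, F.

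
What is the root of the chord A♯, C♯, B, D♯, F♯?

Reordering A#, C#, B, D#, F# into stacked thirds gives B–D#–F#–A#–C#; the bottom of that stack, B, is the root.

B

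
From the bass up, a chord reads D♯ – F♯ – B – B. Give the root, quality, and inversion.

The distinct note names are D#, F#, B. Stacked in thirds they read B–D#–F#, which is a major triad on B.
With the third (D#) in the bass, the chord is in first inversion (figured bass 6).

B major, first inversion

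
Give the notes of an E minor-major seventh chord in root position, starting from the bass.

E, G, B, D#

The chord tones are E–G–B–D#. With the root (E) lowest for root position: E, G, B, D#.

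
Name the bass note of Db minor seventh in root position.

Db

Db minor seventh is Db–Fb–Ab–Cb. Root position places the root in the bass: Db.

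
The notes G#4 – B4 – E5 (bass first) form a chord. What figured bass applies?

6

The notes G#, B, E stack in thirds as E–G#–B — an E major triad. The bass G# is the third, so this is first inversion: figured 6.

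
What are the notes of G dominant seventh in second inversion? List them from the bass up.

Spelling G dominant seventh: G–B–D–F. In second inversion the fifth is bass, giving D, F, G, B from the bottom.

D, F, G, B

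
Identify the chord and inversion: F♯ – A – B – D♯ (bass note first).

B dominant seventh, second inversion

The distinct note names are F#, A, B, D#. Stacked in thirds they read B–D#–F#–A, which is a dominant seventh chord on B.
F# is the fifth of B dominant seventh; fifth in the bass means second inversion (figured bass 4/3).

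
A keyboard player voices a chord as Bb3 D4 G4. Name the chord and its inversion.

Reducing to letter names: Bb, D, G. These stack in thirds as G–Bb–D — a G minor triad.
Bb is the third of G minor; third in the bass means first inversion (figured bass 6).

G minor, first inversion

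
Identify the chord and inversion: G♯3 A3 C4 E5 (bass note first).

The pitch classes G#, A, C, E arrange in thirds as A–C–E–G#: an A minor-major seventh chord.
G# is the seventh of A minor-major seventh; seventh in the bass means third inversion (figured bass 4/2).

A minor-major seventh, third inversion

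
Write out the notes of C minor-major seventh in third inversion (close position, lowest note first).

B, C, Eb, G

The chord tones are C–Eb–G–B. With the seventh (B) lowest for third inversion: B, C, Eb, G.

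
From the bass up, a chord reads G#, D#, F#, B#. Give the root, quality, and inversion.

The pitch classes G#, D#, F#, B# arrange in thirds as G#–B#–D#–F#: a G# dominant seventh chord.
G# is the root of G# dominant seventh; root in the bass means root position (figured bass 7).

G# dominant seventh, root position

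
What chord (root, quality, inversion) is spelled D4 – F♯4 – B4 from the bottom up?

The distinct note names are D, F#, B. Stacked in thirds they read B–D–F#, which is a minor triad on B.
The lowest note is D, the third of the chord, so this is first inversion (figured bass 6).

B minor, first inversion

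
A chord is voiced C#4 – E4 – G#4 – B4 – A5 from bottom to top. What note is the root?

A

Reordering C#, E, G#, B, A into stacked thirds gives A–C#–E–G#–B; the bottom of that stack, A, is the root.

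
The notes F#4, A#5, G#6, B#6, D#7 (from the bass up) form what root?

G#

The distinct letter names are F#, A#, G#, B#, D#. Arranged as a stack of thirds they read G#–B#–D#–F#–A#, so G# is the root (a G# dominant ninth chord).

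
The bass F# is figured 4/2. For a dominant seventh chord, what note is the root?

G#

The figures 4/2 mean the seventh of the chord is in the bass. If F# is the seventh of a dominant seventh chord, the root is G# (chord tones G#–B#–D#–F#).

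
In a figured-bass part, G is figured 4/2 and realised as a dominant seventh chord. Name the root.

A

The figures 4/2 mean the seventh of the chord is in the bass. If G is the seventh of a dominant seventh chord, the root is A (chord tones A–C#–E–G).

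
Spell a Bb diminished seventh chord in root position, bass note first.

Bb diminished seventh is Bb–Db–Fb–Abb. Root position puts the root (Bb) in the bass, with the remaining tones above: Bb, Db, Fb, Abb.

Bb, Db, Fb, Abb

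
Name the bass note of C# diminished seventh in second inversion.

The fifth of C# diminished seventh (C#–E–G–Bb) is G; that is the bass in second inversion.

G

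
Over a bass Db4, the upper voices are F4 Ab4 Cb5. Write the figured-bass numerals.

The notes Db, F, Ab, Cb stack in thirds as Db–F–Ab–Cb — a Db dominant seventh chord. The bass Db is the root, so this is root position: figured 7.

7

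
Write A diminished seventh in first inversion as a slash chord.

First inversion of A diminished seventh has the third (C) in the bass. As a slash chord: Adim7/C.

Adim7/C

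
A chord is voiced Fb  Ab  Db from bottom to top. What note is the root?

Db

Reordering Fb, Ab, Db into stacked thirds gives Db–Fb–Ab; the bottom of that stack, Db, is the root.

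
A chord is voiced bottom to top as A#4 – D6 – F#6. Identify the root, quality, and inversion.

The distinct note names are A#, D, F#. Stacked in thirds they read D–F#–A#, which is an augmented triad on D.
A# is the fifth of D augmented; fifth in the bass means second inversion (figured bass 6/4).

D augmented, second inversion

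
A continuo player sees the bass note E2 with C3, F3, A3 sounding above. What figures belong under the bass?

The notes E, C, F, A stack in thirds as F–A–C–E — an F major seventh chord. The bass E is the seventh, so this is third inversion: figured 4/2.

4/2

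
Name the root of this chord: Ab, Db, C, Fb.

Db

The distinct letter names are Ab, Db, C, Fb. Arranged as a stack of thirds they read Db–Fb–Ab–C, so Db is the root (a Db minor-major seventh chord).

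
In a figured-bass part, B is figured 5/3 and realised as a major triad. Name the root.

The figures 5/3 mean the root of the chord is in the bass. If B is the root of a major triad, the root is B (chord tones B–D#–F#).

B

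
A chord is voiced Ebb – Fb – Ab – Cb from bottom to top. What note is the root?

Fb

Reordering Ebb, Fb, Ab, Cb into stacked thirds gives Fb–Ab–Cb–Ebb; the bottom of that stack, Fb, is the root.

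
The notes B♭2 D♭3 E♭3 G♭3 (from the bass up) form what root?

Reordering Bb, Db, Eb, Gb into stacked thirds gives Eb–Gb–Bb–Db; the bottom of that stack, Eb, is the root.

Eb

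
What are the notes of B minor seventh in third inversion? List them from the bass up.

A, B, D, F#

B minor seventh is B–D–F#–A. Third inversion puts the seventh (A) in the bass, with the remaining tones above: A, B, D, F#.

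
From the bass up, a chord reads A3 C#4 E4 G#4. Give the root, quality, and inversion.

The distinct note names are A, C#, E, G#. Stacked in thirds they read A–C#–E–G#, which is a major seventh chord on A.
A is the root of A major seventh; root in the bass means root position (figured bass 7).

A major seventh, root position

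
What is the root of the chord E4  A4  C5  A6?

The distinct letter names are E, A, C. Arranged as a stack of thirds they read A–C–E, so A is the root (an A minor triad).

A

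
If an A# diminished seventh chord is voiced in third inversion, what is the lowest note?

The seventh of A# diminished seventh (A#–C#–E–G) is G; that is the bass in third inversion.

G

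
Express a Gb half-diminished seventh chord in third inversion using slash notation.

Third inversion of Gb half-diminished seventh has the seventh (Fb) in the bass. As a slash chord: Gbø7/Fb.

Gbø7/Fb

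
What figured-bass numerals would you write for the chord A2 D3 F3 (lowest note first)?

The notes A, D, F stack in thirds as D–F–A — a D minor triad. The bass A is the fifth, so this is second inversion: figured 6/4.

6/4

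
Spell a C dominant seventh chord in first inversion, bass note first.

E, G, Bb, C

The chord tones are C–E–G–Bb. With the third (E) lowest for first inversion: E, G, Bb, C.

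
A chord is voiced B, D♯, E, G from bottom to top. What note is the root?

B, D#, E, G are the tones of an E minor-major seventh chord (E–G–B–D#), making E the root.

E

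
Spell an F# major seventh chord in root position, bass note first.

F# major seventh is F#–A#–C#–E#. Root position puts the root (F#) in the bass, with the remaining tones above: F#, A#, C#, E#.

F#, A#, C#, E#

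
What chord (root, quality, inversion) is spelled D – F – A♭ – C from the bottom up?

The distinct note names are D, F, Ab, C. Stacked in thirds they read D–F–Ab–C, which is a half-diminished seventh chord on D.
The lowest note is D, the root of the chord, so this is root position (figured bass 7).

D half-diminished seventh, root position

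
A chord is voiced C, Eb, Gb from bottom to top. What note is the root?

C

Reordering C, Eb, Gb into stacked thirds gives C–Eb–Gb; the bottom of that stack, C, is the root.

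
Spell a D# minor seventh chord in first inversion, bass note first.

The chord tones are D#–F#–A#–C#. With the third (F#) lowest for first inversion: F#, A#, C#, D#.

F#, A#, C#, D#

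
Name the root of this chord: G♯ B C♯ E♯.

C#

G#, B, C#, E# are the tones of a C# dominant seventh chord (C#–E#–G#–B), making C# the root.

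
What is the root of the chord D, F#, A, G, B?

G

The distinct letter names are D, F#, A, G, B. Arranged as a stack of thirds they read G–B–D–F#–A, so G is the root (a G major ninth chord).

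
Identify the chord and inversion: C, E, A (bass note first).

A minor, first inversion

The pitch classes C, E, A arrange in thirds as A–C–E: an A minor triad.
C is the third of A minor; third in the bass means first inversion (figured bass 6).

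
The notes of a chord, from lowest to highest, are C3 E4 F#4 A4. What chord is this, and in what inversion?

F# half-diminished seventh, second inversion

The pitch classes C, E, F#, A arrange in thirds as F#–A–C–E: an F# half-diminished seventh chord.
With the fifth (C) in the bass, the chord is in second inversion (figured bass 4/3).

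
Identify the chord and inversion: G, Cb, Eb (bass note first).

Cb augmented, second inversion

The distinct note names are G, Cb, Eb. Stacked in thirds they read Cb–Eb–G, which is an augmented triad on Cb.
The lowest note is G, the fifth of the chord, so this is second inversion (figured bass 6/4).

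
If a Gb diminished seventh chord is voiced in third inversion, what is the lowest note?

Fbb

The seventh of Gb diminished seventh (Gb–Bbb–Dbb–Fbb) is Fbb; that is the bass in third inversion.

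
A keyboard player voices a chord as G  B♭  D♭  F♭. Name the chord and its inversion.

The pitch classes G, Bb, Db, Fb arrange in thirds as G–Bb–Db–Fb: a G diminished seventh chord.
G is the root of G diminished seventh; root in the bass means root position (figured bass 7).

G diminished seventh, root position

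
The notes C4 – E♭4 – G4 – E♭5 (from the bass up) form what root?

Reordering C, Eb, G into stacked thirds gives C–Eb–G; the bottom of that stack, C, is the root.

C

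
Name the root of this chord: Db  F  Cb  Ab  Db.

Db

The distinct letter names are Db, F, Cb, Ab. Arranged as a stack of thirds they read Db–F–Ab–Cb, so Db is the root (a Db dominant seventh chord).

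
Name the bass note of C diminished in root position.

C

In root position the root is lowest. For C diminished (C–Eb–Gb) that is C.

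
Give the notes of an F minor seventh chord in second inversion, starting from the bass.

C, Eb, F, Ab

The chord tones are F–Ab–C–Eb. With the fifth (C) lowest for second inversion: C, Eb, F, Ab.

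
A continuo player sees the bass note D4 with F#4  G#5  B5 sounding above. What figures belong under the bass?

4/3

The notes D, F#, G#, B stack in thirds as G#–B–D–F# — a G# half-diminished seventh chord. The bass D is the fifth, so this is second inversion: figured 4/3.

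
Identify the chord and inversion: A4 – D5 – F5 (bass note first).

Reducing to letter names: A, D, F. These stack in thirds as D–F–A — a D minor triad.
The lowest note is A, the fifth of the chord, so this is second inversion (figured bass 6/4).

D minor, second inversion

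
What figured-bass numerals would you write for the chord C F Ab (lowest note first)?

The notes C, F, Ab stack in thirds as F–Ab–C — an F minor triad. The bass C is the fifth, so this is second inversion: figured 6/4.

6/4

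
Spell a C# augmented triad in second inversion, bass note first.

G##, C#, E#

Spelling C# augmented: C#–E#–G##. In second inversion the fifth is bass, giving G##, C#, E# from the bottom.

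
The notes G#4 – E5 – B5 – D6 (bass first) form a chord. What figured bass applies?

6/5

The notes G#, E, B, D stack in thirds as E–G#–B–D — an E dominant seventh chord. The bass G# is the third, so this is first inversion: figured 6/5.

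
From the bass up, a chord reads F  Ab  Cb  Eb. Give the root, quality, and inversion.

The pitch classes F, Ab, Cb, Eb arrange in thirds as F–Ab–Cb–Eb: an F half-diminished seventh chord.
F is the root of F half-diminished seventh; root in the bass means root position (figured bass 7).

F half-diminished seventh, root position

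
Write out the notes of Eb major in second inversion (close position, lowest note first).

Bb, Eb, G

Eb major is Eb–G–Bb. Second inversion puts the fifth (Bb) in the bass, with the remaining tones above: Bb, Eb, G.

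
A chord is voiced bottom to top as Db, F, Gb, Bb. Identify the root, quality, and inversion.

The distinct note names are Db, F, Gb, Bb. Stacked in thirds they read Gb–Bb–Db–F, which is a major seventh chord on Gb.
With the fifth (Db) in the bass, the chord is in second inversion (figured bass 4/3).

Gb major seventh, second inversion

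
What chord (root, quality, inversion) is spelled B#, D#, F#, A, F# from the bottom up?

The pitch classes B#, D#, F#, A arrange in thirds as B#–D#–F#–A: a B# diminished seventh chord.
B# is the root of B# diminished seventh; root in the bass means root position (figured bass 7).

B# diminished seventh, root position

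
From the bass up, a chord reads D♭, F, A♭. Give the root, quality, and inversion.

The pitch classes Db, F, Ab arrange in thirds as Db–F–Ab: a Db major triad.
The lowest note is Db, the root of the chord, so this is root position (figured bass 5/3).

Db major, root position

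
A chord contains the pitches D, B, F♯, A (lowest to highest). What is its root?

D, B, F#, A are the tones of a B minor seventh chord (B–D–F#–A), making B the root.

B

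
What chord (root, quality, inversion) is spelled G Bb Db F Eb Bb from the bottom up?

Eb dominant ninth, first inversion

The distinct note names are G, Bb, Db, F, Eb. Stacked in thirds they read Eb–G–Bb–Db–F, which is a dominant ninth chord on Eb.
The lowest note is G, the third of the chord, so this is first inversion.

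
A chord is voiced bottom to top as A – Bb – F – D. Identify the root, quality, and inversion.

Bb major seventh, third inversion

Reducing to letter names: A, Bb, F, D. These stack in thirds as Bb–D–F–A — a Bb major seventh chord.
The lowest note is A, the seventh of the chord, so this is third inversion (figured bass 4/2).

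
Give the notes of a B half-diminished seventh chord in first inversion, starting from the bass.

D, F, A, B

B half-diminished seventh is B–D–F–A. First inversion puts the third (D) in the bass, with the remaining tones above: D, F, A, B.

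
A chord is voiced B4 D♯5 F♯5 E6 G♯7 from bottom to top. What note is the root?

B, D#, F#, E, G# are the tones of an E major ninth chord (E–G#–B–D#–F#), making E the root.

E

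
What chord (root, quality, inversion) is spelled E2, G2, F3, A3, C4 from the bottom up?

F major ninth, third inversion

The distinct note names are E, G, F, A, C. Stacked in thirds they read F–A–C–E–G, which is a major ninth chord on F.
E is the seventh of F major ninth; seventh in the bass means third inversion.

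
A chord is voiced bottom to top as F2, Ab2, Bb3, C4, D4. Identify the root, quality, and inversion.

The distinct note names are F, Ab, Bb, C, D. Stacked in thirds they read Bb–D–F–Ab–C, which is a dominant ninth chord on Bb.
The lowest note is F, the fifth of the chord, so this is second inversion.

Bb dominant ninth, second inversion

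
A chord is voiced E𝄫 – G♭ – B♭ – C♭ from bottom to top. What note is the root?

Cb

Ebb, Gb, Bb, Cb are the tones of a Cb minor-major seventh chord (Cb–Ebb–Gb–Bb), making Cb the root.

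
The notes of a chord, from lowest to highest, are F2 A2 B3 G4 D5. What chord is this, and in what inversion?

G dominant ninth, third inversion

The distinct note names are F, A, B, G, D. Stacked in thirds they read G–B–D–F–A, which is a dominant ninth chord on G.
With the seventh (F) in the bass, the chord is in third inversion.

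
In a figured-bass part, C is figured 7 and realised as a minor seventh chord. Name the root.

The figures 7 mean the root of the chord is in the bass. If C is the root of a minor seventh chord, the root is C (chord tones C–Eb–G–Bb).

C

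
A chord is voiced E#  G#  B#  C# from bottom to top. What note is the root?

C#

Reordering E#, G#, B#, C# into stacked thirds gives C#–E#–G#–B#; the bottom of that stack, C#, is the root.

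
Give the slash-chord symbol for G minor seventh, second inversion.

Second inversion of G minor seventh has the fifth (D) in the bass. As a slash chord: Gm7/D.

Gm7/D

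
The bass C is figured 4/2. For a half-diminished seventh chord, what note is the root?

D

The figures 4/2 mean the seventh of the chord is in the bass. If C is the seventh of a half-diminished seventh chord, the root is D (chord tones D–F–Ab–C).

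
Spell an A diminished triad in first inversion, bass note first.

The chord tones are A–C–Eb. With the third (C) lowest for first inversion: C, Eb, A.

C, Eb, A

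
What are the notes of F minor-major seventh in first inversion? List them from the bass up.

F minor-major seventh is F–Ab–C–E. First inversion puts the third (Ab) in the bass, with the remaining tones above: Ab, C, E, F.

Ab, C, E, F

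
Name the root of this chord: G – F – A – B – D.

G

The distinct letter names are G, F, A, B, D. Arranged as a stack of thirds they read G–B–D–F–A, so G is the root (a G dominant ninth chord).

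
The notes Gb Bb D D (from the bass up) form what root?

Gb, Bb, D are the tones of a Gb augmented triad (Gb–Bb–D), making Gb the root.

Gb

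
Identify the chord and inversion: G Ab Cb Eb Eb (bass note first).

Reducing to letter names: G, Ab, Cb, Eb. These stack in thirds as Ab–Cb–Eb–G — an Ab minor-major seventh chord.
With the seventh (G) in the bass, the chord is in third inversion (figured bass 4/2).

Ab minor-major seventh, third inversion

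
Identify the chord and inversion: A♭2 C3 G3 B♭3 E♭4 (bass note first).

Ab major ninth, root position

The pitch classes Ab, C, G, Bb, Eb arrange in thirds as Ab–C–Eb–G–Bb: an Ab major ninth chord.
With the root (Ab) in the bass, the chord is in root position.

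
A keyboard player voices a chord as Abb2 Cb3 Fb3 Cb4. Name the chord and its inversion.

Fb minor, first inversion

The pitch classes Abb, Cb, Fb arrange in thirds as Fb–Abb–Cb: an Fb minor triad.
The lowest note is Abb, the third of the chord, so this is first inversion (figured bass 6).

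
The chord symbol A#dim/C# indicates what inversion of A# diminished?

A#dim/C# means A# diminished with C# in the bass. C# is the third of A# diminished (A#–C#–E), so this is first inversion.

first inversion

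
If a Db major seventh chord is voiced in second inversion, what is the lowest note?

Ab

In second inversion the fifth is lowest. For Db major seventh (Db–F–Ab–C) that is Ab.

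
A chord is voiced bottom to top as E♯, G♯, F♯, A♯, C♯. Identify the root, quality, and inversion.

F# major ninth, third inversion

Reducing to letter names: E#, G#, F#, A#, C#. These stack in thirds as F#–A#–C#–E#–G# — an F# major ninth chord.
With the seventh (E#) in the bass, the chord is in third inversion.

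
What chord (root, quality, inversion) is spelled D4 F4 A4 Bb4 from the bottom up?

Bb major seventh, first inversion

The pitch classes D, F, A, Bb arrange in thirds as Bb–D–F–A: a Bb major seventh chord.
The lowest note is D, the third of the chord, so this is first inversion (figured bass 6/5).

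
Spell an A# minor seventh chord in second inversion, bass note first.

A# minor seventh is A#–C#–E#–G#. Second inversion puts the fifth (E#) in the bass, with the remaining tones above: E#, G#, A#, C#.

E#, G#, A#, C#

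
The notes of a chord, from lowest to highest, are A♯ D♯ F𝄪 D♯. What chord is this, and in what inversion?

Reducing to letter names: A#, D#, F##. These stack in thirds as D#–F##–A# — a D# major triad.
With the fifth (A#) in the bass, the chord is in second inversion (figured bass 6/4).

D# major, second inversion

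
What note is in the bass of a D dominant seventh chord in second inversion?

In second inversion the fifth is lowest. For D dominant seventh (D–F#–A–C) that is A.

A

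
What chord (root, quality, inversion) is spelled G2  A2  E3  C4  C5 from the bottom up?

The distinct note names are G, A, E, C. Stacked in thirds they read A–C–E–G, which is a minor seventh chord on A.
With the seventh (G) in the bass, the chord is in third inversion (figured bass 4/2).

A minor seventh, third inversion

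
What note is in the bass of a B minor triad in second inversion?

B minor is B–D–F#. Second inversion places the fifth in the bass: F#.

F#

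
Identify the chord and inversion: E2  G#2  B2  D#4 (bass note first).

The pitch classes E, G#, B, D# arrange in thirds as E–G#–B–D#: an E major seventh chord.
E is the root of E major seventh; root in the bass means root position (figured bass 7).

E major seventh, root position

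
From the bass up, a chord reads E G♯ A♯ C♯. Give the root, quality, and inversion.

A# half-diminished seventh, second inversion

The distinct note names are E, G#, A#, C#. Stacked in thirds they read A#–C#–E–G#, which is a half-diminished seventh chord on A#.
The lowest note is E, the fifth of the chord, so this is second inversion (figured bass 4/3).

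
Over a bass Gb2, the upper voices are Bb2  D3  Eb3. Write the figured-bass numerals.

The notes Gb, Bb, D, Eb stack in thirds as Eb–Gb–Bb–D — an Eb minor-major seventh chord. The bass Gb is the third, so this is first inversion: figured 6/5.

6/5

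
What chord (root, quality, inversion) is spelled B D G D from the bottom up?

Reducing to letter names: B, D, G. These stack in thirds as G–B–D — a G major triad.
B is the third of G major; third in the bass means first inversion (figured bass 6).

G major, first inversion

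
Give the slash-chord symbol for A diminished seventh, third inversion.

Adim7/Gb

Third inversion of A diminished seventh has the seventh (Gb) in the bass. As a slash chord: Adim7/Gb.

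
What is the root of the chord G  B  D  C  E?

C

Reordering G, B, D, C, E into stacked thirds gives C–E–G–B–D; the bottom of that stack, C, is the root.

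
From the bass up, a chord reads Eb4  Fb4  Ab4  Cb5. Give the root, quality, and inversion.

Fb major seventh, third inversion

The distinct note names are Eb, Fb, Ab, Cb. Stacked in thirds they read Fb–Ab–Cb–Eb, which is a major seventh chord on Fb.
The lowest note is Eb, the seventh of the chord, so this is third inversion (figured bass 4/2).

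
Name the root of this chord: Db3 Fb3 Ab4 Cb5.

Reordering Db, Fb, Ab, Cb into stacked thirds gives Db–Fb–Ab–Cb; the bottom of that stack, Db, is the root.

Db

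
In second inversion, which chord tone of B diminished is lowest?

The fifth of B diminished (B–D–F) is F; that is the bass in second inversion.

F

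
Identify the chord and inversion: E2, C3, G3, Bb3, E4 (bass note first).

The pitch classes E, C, G, Bb arrange in thirds as C–E–G–Bb: a C dominant seventh chord.
The lowest note is E, the third of the chord, so this is first inversion (figured bass 6/5).

C dominant seventh, first inversion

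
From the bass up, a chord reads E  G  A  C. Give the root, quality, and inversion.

A minor seventh, second inversion

The distinct note names are E, G, A, C. Stacked in thirds they read A–C–E–G, which is a minor seventh chord on A.
E is the fifth of A minor seventh; fifth in the bass means second inversion (figured bass 4/3).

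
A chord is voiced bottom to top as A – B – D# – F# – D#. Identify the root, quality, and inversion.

The distinct note names are A, B, D#, F#. Stacked in thirds they read B–D#–F#–A, which is a dominant seventh chord on B.
A is the seventh of B dominant seventh; seventh in the bass means third inversion (figured bass 4/2).

B dominant seventh, third inversion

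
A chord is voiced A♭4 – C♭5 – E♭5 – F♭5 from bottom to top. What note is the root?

Reordering Ab, Cb, Eb, Fb into stacked thirds gives Fb–Ab–Cb–Eb; the bottom of that stack, Fb, is the root.

Fb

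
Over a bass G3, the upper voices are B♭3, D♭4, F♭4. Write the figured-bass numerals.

The notes G, Bb, Db, Fb stack in thirds as G–Bb–Db–Fb — a G diminished seventh chord. The bass G is the root, so this is root position: figured 7.

7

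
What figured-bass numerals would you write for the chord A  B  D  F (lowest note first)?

4/2

The notes A, B, D, F stack in thirds as B–D–F–A — a B half-diminished seventh chord. The bass A is the seventh, so this is third inversion: figured 4/2.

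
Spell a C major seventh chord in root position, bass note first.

Spelling C major seventh: C–E–G–B. In root position the root is bass, giving C, E, G, B from the bottom.

C, E, G, B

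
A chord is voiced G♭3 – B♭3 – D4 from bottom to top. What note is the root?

Gb

The distinct letter names are Gb, Bb, D. Arranged as a stack of thirds they read Gb–Bb–D, so Gb is the root (a Gb augmented triad).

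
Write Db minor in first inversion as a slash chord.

First inversion of Db minor has the third (Fb) in the bass. As a slash chord: Dbm/Fb.

Dbm/Fb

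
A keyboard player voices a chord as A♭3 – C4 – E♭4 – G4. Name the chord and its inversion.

Ab major seventh, root position

The pitch classes Ab, C, Eb, G arrange in thirds as Ab–C–Eb–G: an Ab major seventh chord.
The lowest note is Ab, the root of the chord, so this is root position (figured bass 7).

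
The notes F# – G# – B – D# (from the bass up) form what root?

F#, G#, B, D# are the tones of a G# minor seventh chord (G#–B–D#–F#), making G# the root.

G#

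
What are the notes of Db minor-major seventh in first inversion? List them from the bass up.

Spelling Db minor-major seventh: Db–Fb–Ab–C. In first inversion the third is bass, giving Fb, Ab, C, Db from the bottom.

Fb, Ab, C, Db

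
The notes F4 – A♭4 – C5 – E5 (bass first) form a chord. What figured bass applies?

The notes F, Ab, C, E stack in thirds as F–Ab–C–E — an F minor-major seventh chord. The bass F is the root, so this is root position: figured 7.

7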